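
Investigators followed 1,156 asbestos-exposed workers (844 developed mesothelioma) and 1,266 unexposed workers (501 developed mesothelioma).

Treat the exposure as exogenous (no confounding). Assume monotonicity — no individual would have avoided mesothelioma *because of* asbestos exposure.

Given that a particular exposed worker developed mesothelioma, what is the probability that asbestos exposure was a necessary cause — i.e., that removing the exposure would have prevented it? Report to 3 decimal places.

PN ≈ 0.458

p₁ = P(outcome | exposed) = 844/1156 = 0.7301
p₀ = P(outcome | unexposed) = 501/1266 = 0.39573
Under exogeneity and monotonicity, PN = (p₁ − p₀) / p₁.
PN = (0.7301 − 0.39573) / 0.7301 = 0.33437 / 0.7301 ≈ 0.4580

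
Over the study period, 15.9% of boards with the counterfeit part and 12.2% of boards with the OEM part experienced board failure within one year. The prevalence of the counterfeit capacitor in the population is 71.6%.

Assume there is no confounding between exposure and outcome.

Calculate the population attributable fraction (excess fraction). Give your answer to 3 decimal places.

PAF ≈ 0.178

p₁ = 0.159, p₀ = 0.122.
Overall risk P(Y=1) = π·p₁ + (1−π)·p₀ = 0.716×0.159 + 0.284×0.122 = 0.14849.
Under exogeneity, PAF = [P(Y=1) − p₀] / P(Y=1).
PAF = (0.14849 − 0.122) / 0.14849 ≈ 0.1784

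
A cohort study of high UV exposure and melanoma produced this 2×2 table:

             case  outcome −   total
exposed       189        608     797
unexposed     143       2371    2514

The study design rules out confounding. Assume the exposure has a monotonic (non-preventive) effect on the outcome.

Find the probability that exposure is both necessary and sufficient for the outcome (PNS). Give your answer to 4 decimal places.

p₁ = P(outcome | exposed) = 189/797 = 0.23714
p₀ = P(outcome | unexposed) = 143/2514 = 0.056881
Under exogeneity and monotonicity, PNS = p₁ − p₀.
PNS = 0.23714 − 0.056881 = 0.18026

PNS ≈ 0.1803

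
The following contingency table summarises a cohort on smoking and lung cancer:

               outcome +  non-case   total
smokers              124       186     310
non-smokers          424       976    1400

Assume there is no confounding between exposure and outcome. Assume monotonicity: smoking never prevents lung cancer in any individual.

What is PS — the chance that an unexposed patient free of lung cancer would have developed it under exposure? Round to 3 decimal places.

PS ≈ 0.139

p₁ = P(outcome | exposed) = 124/310 = 0.4
p₀ = P(outcome | unexposed) = 424/1400 = 0.30286
Under exogeneity and monotonicity, PS = (p₁ − p₀)/(1 − p₀).
PS = (0.4 − 0.30286) / 0.69714 ≈ 0.1393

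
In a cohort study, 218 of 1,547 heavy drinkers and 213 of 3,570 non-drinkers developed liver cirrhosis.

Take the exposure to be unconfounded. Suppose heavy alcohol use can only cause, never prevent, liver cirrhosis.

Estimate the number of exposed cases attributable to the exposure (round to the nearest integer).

about 126 cases

p₁ = P(outcome | exposed) = 218/1547 = 0.14092
p₀ = P(outcome | unexposed) = 213/3570 = 0.059664
PN = (p₁ − p₀)/p₁ = (0.14092 − 0.059664) / 0.14092 ≈ 0.57661.
Attributable cases ≈ PN × (exposed cases) = 0.57661 × 218 ≈ 125.70.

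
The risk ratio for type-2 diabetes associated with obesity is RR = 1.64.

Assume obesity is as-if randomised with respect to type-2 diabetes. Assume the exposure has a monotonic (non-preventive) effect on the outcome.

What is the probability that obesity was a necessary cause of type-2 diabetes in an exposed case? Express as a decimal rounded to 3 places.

Under exogeneity and monotonicity, PN = (RR − 1) / RR = 1 − 1/RR.
PN = (1.64 − 1) / 1.64 = 0.64 / 1.64 ≈ 0.3902

PN ≈ 0.390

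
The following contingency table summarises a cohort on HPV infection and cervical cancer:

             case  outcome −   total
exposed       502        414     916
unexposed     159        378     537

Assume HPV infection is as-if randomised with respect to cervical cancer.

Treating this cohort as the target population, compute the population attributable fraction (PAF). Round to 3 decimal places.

p₁ = P(outcome | exposed) = 502/916 = 0.54803
p₀ = P(outcome | unexposed) = 159/537 = 0.29609
Exposure prevalence π = 916/1453 = 0.63042; overall risk P(Y=1) = 0.45492.
Under exogeneity, PAF = [P(Y=1) − p₀]/P(Y=1).
PAF = (0.45492 − 0.29609) / 0.45492 ≈ 0.3491

PAF ≈ 0.349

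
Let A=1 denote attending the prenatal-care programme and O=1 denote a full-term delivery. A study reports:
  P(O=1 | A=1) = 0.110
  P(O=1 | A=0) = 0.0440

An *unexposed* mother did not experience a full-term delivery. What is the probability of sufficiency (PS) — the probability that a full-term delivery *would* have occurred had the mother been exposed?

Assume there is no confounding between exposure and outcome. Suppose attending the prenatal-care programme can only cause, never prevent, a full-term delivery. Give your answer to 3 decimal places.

Let p₁ = 0.11, p₀ = 0.044.
Under exogeneity and monotonicity, PS = (p₁ − p₀) / (1 − p₀).
PS = (0.11 − 0.044) / (1 − 0.044) = 0.066 / 0.956 ≈ 0.0690

PS ≈ 0.069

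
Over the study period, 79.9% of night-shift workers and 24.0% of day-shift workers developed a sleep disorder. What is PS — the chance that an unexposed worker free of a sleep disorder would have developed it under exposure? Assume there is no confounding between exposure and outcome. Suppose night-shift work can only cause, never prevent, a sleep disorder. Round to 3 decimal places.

p₁ = 0.799, p₀ = 0.24.
Under exogeneity and monotonicity, PS = (p₁ − p₀) / (1 − p₀).
PS = (0.799 − 0.24) / (1 − 0.24) = 0.559 / 0.76 ≈ 0.7355

PS ≈ 0.736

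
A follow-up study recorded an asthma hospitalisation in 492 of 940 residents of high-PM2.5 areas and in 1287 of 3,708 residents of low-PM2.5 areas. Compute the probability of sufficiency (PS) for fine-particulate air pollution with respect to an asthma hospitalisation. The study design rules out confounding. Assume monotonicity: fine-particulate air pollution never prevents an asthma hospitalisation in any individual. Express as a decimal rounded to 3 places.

p₁ = P(outcome | exposed) = 492/940 = 0.5234
p₀ = P(outcome | unexposed) = 1287/3708 = 0.34709
Under exogeneity and monotonicity, PS = (p₁ − p₀) / (1 − p₀).
PS = (0.5234 − 0.34709) / (1 − 0.34709) = 0.17632 / 0.65291 ≈ 0.2700

PS ≈ 0.270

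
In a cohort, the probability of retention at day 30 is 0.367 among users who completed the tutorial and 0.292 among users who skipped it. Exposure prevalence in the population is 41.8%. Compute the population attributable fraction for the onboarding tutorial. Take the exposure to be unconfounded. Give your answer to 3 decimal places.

PAF ≈ 0.097

Let p₁ = 0.367, p₀ = 0.292.
Overall risk P(Y=1) = π·p₁ + (1−π)·p₀ = 0.418×0.367 + 0.582×0.292 = 0.32335.
Under exogeneity, PAF = [P(Y=1) − p₀] / P(Y=1).
PAF = (0.32335 − 0.292) / 0.32335 ≈ 0.0970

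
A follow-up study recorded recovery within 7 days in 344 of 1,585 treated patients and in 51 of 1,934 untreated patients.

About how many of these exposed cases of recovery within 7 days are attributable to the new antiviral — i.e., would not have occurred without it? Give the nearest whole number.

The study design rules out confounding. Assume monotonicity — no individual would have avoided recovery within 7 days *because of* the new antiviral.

p₁ = P(outcome | exposed) = 344/1585 = 0.21703
p₀ = P(outcome | unexposed) = 51/1934 = 0.02637
PN = (p₁ − p₀)/p₁ = (0.21703 − 0.02637) / 0.21703 ≈ 0.87850.
Attributable cases ≈ PN × (exposed cases) = 0.87850 × 344 ≈ 302.20.

about 302 cases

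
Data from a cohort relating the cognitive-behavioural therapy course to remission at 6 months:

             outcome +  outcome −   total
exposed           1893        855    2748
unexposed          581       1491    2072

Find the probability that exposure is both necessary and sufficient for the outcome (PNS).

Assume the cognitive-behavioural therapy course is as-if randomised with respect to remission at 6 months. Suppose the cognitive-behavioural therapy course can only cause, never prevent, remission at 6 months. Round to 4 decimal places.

PNS ≈ 0.4085

p₁ = P(outcome | exposed) = 1893/2748 = 0.68886
p₀ = P(outcome | unexposed) = 581/2072 = 0.28041
Under exogeneity and monotonicity, PNS = p₁ − p₀.
PNS = 0.68886 − 0.28041 = 0.40846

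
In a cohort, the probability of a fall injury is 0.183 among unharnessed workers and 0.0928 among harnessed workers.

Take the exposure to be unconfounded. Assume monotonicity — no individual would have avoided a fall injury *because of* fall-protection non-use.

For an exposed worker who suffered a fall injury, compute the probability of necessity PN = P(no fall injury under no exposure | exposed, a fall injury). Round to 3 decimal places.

PN ≈ 0.493

Let p₁ = 0.183, p₀ = 0.0928.
Under exogeneity and monotonicity, PN = (p₁ − p₀) / p₁.
PN = (0.183 − 0.0928) / 0.183 = 0.0902 / 0.183 ≈ 0.4929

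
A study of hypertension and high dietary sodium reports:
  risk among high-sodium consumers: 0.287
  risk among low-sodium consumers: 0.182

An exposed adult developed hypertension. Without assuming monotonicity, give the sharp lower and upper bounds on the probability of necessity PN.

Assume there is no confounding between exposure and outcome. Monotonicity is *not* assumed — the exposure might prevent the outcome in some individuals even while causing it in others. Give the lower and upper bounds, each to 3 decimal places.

Let p₁ = 0.287, p₀ = 0.182.
Under exogeneity alone the bounds on PN are max{0,(p₁−p₀)/p₁} ≤ PN ≤ min{1,(1−p₀)/p₁}.
  lower = (p₁ − p₀)/p₁ = 0.105 / 0.287 ≈ 0.3659
  upper = min{1, (1 − p₀)/p₁} = 0.818 / 0.287 ≈ 2.8502 → capped at 1

0.366 ≤ PN ≤ 1.000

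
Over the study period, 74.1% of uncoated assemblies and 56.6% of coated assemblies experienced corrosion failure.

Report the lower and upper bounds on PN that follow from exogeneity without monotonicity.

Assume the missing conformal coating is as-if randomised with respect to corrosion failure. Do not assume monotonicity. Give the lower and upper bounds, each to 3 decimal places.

p₁ = 0.741, p₀ = 0.566.
Under exogeneity alone the bounds on PN are max{0,(p₁−p₀)/p₁} ≤ PN ≤ min{1,(1−p₀)/p₁}.
  lower = (p₁ − p₀)/p₁ = 0.175 / 0.741 ≈ 0.2362
  upper = min{1, (1 − p₀)/p₁} = 0.434 / 0.741 ≈ 0.5857

0.236 ≤ PN ≤ 0.586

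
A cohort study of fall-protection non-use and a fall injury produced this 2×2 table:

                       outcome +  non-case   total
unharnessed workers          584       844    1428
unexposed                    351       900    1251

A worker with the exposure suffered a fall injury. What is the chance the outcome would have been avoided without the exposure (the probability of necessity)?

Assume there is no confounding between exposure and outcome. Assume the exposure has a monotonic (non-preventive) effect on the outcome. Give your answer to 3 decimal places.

PN ≈ 0.314

p₁ = P(outcome | exposed) = 584/1428 = 0.40896
p₀ = P(outcome | unexposed) = 351/1251 = 0.28058
Under exogeneity and monotonicity, PN = (p₁ − p₀) / p₁.
PN = (0.40896 − 0.28058) / 0.40896 = 0.12839 / 0.40896 ≈ 0.3139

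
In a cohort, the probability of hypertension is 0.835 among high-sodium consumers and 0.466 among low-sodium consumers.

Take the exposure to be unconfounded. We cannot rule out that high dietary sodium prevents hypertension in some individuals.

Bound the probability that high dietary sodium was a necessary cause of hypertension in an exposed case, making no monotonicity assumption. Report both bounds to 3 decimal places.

Let p₁ = 0.835, p₀ = 0.466.
Under exogeneity alone the bounds on PN are max{0,(p₁−p₀)/p₁} ≤ PN ≤ min{1,(1−p₀)/p₁}.
  lower = (p₁ − p₀)/p₁ = 0.369 / 0.835 ≈ 0.4419
  upper = min{1, (1 − p₀)/p₁} = 0.534 / 0.835 ≈ 0.6395

0.442 ≤ PN ≤ 0.640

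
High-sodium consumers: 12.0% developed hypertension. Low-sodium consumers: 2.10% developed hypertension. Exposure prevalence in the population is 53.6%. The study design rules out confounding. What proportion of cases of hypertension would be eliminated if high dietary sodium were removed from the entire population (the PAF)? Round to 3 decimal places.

PAF ≈ 0.716

p₁ = 0.12, p₀ = 0.021.
Overall risk P(Y=1) = π·p₁ + (1−π)·p₀ = 0.536×0.12 + 0.464×0.021 = 0.074064.
Under exogeneity, PAF = [P(Y=1) − p₀] / P(Y=1).
PAF = (0.074064 − 0.021) / 0.074064 ≈ 0.7165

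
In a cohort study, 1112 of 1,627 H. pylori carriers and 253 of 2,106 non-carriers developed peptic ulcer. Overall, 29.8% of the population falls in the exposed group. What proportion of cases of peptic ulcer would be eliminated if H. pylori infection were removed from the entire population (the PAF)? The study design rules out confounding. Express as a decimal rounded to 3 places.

PAF ≈ 0.583

p₁ = P(outcome | exposed) = 1112/1627 = 0.68347
p₀ = P(outcome | unexposed) = 253/2106 = 0.12013
Overall risk P(Y=1) = π·p₁ + (1−π)·p₀ = 0.298×0.68347 + 0.702×0.12013 = 0.28801.
Under exogeneity, PAF = [P(Y=1) − p₀] / P(Y=1).
PAF = (0.28801 − 0.12013) / 0.28801 ≈ 0.5829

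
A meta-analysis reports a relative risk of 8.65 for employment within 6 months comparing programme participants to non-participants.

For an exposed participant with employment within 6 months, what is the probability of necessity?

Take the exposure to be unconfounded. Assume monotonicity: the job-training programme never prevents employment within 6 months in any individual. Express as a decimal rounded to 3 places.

Under exogeneity and monotonicity, PN = (RR − 1) / RR = 1 − 1/RR.
PN = (8.65 − 1) / 8.65 = 7.65 / 8.65 ≈ 0.8844

PN ≈ 0.884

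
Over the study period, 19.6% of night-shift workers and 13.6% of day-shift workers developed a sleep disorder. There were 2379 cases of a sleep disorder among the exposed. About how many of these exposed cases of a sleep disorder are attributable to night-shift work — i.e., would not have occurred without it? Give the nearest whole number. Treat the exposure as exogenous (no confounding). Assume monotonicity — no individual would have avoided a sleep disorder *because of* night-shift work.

p₁ = 0.196, p₀ = 0.136.
PN = (p₁ − p₀)/p₁ = (0.196 − 0.136) / 0.196 ≈ 0.30612.
Attributable cases ≈ PN × (exposed cases) = 0.30612 × 2379 ≈ 728.27.

about 728 cases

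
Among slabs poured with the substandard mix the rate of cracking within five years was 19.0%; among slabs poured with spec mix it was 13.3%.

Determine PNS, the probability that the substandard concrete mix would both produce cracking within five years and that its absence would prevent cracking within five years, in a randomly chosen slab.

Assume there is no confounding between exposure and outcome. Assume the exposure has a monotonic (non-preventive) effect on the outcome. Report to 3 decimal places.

p₁ = 0.19, p₀ = 0.133.
Under exogeneity and monotonicity, PNS = p₁ − p₀.
PNS = 0.19 − 0.133 = 0.057

PNS ≈ 0.057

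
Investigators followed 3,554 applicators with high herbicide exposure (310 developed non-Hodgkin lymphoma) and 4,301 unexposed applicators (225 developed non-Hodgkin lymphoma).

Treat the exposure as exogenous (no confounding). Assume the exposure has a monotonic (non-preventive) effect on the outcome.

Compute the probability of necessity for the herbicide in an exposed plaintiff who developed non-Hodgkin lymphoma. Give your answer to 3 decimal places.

PN ≈ 0.400

p₁ = P(outcome | exposed) = 310/3554 = 0.087226
p₀ = P(outcome | unexposed) = 225/4301 = 0.052313
Under exogeneity and monotonicity, PN = (p₁ − p₀) / p₁.
PN = (0.087226 − 0.052313) / 0.087226 = 0.034912 / 0.087226 ≈ 0.4003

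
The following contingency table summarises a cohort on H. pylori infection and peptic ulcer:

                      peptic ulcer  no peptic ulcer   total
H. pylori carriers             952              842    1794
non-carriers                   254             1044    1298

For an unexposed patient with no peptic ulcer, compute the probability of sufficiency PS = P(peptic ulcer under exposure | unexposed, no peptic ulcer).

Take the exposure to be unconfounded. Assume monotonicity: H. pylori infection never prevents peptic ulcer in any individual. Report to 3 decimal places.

PS ≈ 0.416

p₁ = P(outcome | exposed) = 952/1794 = 0.53066
p₀ = P(outcome | unexposed) = 254/1298 = 0.19569
Under exogeneity and monotonicity, PS = (p₁ − p₀)/(1 − p₀).
PS = (0.53066 − 0.19569) / 0.80431 ≈ 0.4165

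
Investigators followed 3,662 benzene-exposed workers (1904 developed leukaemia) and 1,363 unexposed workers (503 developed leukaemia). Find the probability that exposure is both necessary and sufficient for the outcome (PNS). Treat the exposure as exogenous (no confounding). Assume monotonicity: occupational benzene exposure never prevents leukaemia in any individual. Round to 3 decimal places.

PNS ≈ 0.151

p₁ = P(outcome | exposed) = 1904/3662 = 0.51993
p₀ = P(outcome | unexposed) = 503/1363 = 0.36904
Under exogeneity and monotonicity, PNS = p₁ − p₀.
PNS = 0.51993 − 0.36904 = 0.1509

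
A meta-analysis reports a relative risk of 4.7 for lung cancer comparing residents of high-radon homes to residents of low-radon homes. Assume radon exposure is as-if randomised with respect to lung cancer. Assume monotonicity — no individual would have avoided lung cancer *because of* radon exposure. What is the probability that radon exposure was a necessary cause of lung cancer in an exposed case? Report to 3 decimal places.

PN ≈ 0.787

Under exogeneity and monotonicity, PN = (RR − 1) / RR = 1 − 1/RR.
PN = (4.7 − 1) / 4.7 = 3.7 / 4.7 ≈ 0.7872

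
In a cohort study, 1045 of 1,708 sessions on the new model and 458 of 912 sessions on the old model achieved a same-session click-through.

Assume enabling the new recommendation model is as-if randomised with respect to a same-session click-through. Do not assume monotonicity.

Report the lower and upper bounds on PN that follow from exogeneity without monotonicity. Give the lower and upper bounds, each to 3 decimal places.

p₁ = P(outcome | exposed) = 1045/1708 = 0.61183
p₀ = P(outcome | unexposed) = 458/912 = 0.50219
Under exogeneity alone the bounds on PN are max{0,(p₁−p₀)/p₁} ≤ PN ≤ min{1,(1−p₀)/p₁}.
  lower = (p₁ − p₀)/p₁ = 0.10963 / 0.61183 ≈ 0.1792
  upper = min{1, (1 − p₀)/p₁} = 0.49781 / 0.61183 ≈ 0.8136

0.179 ≤ PN ≤ 0.814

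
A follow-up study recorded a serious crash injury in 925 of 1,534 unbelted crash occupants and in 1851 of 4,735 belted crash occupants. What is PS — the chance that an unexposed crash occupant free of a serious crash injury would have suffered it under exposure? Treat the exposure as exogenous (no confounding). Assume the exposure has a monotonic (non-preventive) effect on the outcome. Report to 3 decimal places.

PS ≈ 0.348

p₁ = P(outcome | exposed) = 925/1534 = 0.603
p₀ = P(outcome | unexposed) = 1851/4735 = 0.39092
Under exogeneity and monotonicity, PS = (p₁ − p₀) / (1 − p₀).
PS = (0.603 − 0.39092) / (1 − 0.39092) = 0.21208 / 0.60908 ≈ 0.3482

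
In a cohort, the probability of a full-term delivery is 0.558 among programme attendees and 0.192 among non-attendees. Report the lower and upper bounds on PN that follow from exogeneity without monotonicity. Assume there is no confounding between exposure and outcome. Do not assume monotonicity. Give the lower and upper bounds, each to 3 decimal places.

Let p₁ = 0.558, p₀ = 0.192.
Under exogeneity alone the bounds on PN are max{0,(p₁−p₀)/p₁} ≤ PN ≤ min{1,(1−p₀)/p₁}.
  lower = (p₁ − p₀)/p₁ = 0.366 / 0.558 ≈ 0.6559
  upper = min{1, (1 − p₀)/p₁} = 0.808 / 0.558 ≈ 1.4480 → capped at 1

0.656 ≤ PN ≤ 1.000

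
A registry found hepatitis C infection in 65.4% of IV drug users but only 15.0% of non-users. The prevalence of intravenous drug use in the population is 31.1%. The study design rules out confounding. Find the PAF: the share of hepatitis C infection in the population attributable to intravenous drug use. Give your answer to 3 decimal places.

p₁ = 0.654, p₀ = 0.15.
Overall risk P(Y=1) = π·p₁ + (1−π)·p₀ = 0.311×0.654 + 0.689×0.15 = 0.30674.
Under exogeneity, PAF = [P(Y=1) − p₀] / P(Y=1).
PAF = (0.30674 − 0.15) / 0.30674 ≈ 0.5110

PAF ≈ 0.511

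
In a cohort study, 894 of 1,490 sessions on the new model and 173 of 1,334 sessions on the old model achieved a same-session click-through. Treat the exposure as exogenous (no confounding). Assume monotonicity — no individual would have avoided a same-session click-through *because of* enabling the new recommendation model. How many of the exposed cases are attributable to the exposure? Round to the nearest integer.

p₁ = P(outcome | exposed) = 894/1490 = 0.6
p₀ = P(outcome | unexposed) = 173/1334 = 0.12969
PN = (p₁ − p₀)/p₁ = (0.6 − 0.12969) / 0.6 ≈ 0.78386.
Attributable cases ≈ PN × (exposed cases) = 0.78386 × 894 ≈ 700.77.

about 701 cases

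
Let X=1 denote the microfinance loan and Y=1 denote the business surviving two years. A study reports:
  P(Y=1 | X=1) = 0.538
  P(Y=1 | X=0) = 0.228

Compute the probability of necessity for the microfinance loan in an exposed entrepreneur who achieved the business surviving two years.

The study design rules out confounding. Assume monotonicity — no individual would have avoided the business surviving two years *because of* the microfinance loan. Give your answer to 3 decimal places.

PN ≈ 0.576

Let p₁ = 0.538, p₀ = 0.228.
Under exogeneity and monotonicity, PN = (p₁ − p₀) / p₁.
PN = (0.538 − 0.228) / 0.538 = 0.31 / 0.538 ≈ 0.5762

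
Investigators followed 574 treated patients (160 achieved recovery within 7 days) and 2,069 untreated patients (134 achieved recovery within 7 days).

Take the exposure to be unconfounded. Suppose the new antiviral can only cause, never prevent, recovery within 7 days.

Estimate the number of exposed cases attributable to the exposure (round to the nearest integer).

p₁ = P(outcome | exposed) = 160/574 = 0.27875
p₀ = P(outcome | unexposed) = 134/2069 = 0.064766
PN = (p₁ − p₀)/p₁ = (0.27875 − 0.064766) / 0.27875 ≈ 0.76765.
Attributable cases ≈ PN × (exposed cases) = 0.76765 × 160 ≈ 122.82.

about 123 cases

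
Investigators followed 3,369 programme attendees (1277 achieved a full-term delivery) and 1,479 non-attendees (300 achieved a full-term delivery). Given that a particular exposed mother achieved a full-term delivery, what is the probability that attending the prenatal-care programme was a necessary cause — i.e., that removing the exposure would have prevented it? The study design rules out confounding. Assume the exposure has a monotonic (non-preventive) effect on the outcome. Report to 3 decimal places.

PN ≈ 0.465

p₁ = P(outcome | exposed) = 1277/3369 = 0.37904
p₀ = P(outcome | unexposed) = 300/1479 = 0.20284
Under exogeneity and monotonicity, PN = (p₁ − p₀) / p₁.
PN = (0.37904 − 0.20284) / 0.37904 = 0.1762 / 0.37904 ≈ 0.4649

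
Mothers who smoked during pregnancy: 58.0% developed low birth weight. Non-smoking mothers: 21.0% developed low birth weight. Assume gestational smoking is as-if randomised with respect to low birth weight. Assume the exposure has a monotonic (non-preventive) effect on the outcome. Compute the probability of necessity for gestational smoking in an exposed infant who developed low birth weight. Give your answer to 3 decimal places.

p₁ = 0.58, p₀ = 0.21.
Under exogeneity and monotonicity, PN = (p₁ − p₀) / p₁.
PN = (0.58 − 0.21) / 0.58 = 0.37 / 0.58 ≈ 0.6379

PN ≈ 0.638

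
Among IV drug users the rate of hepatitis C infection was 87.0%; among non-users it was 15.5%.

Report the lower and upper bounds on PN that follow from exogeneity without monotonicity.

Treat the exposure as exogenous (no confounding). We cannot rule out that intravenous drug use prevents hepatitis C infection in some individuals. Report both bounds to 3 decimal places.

0.822 ≤ PN ≤ 0.971

p₁ = 0.87, p₀ = 0.155.
Under exogeneity alone the bounds on PN are max{0,(p₁−p₀)/p₁} ≤ PN ≤ min{1,(1−p₀)/p₁}.
  lower = (p₁ − p₀)/p₁ = 0.715 / 0.87 ≈ 0.8218
  upper = min{1, (1 − p₀)/p₁} = 0.845 / 0.87 ≈ 0.9713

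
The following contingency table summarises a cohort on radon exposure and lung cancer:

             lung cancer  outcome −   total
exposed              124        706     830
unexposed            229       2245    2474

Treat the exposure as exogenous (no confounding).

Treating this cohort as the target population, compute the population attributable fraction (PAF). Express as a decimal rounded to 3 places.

PAF ≈ 0.134

p₁ = P(outcome | exposed) = 124/830 = 0.1494
p₀ = P(outcome | unexposed) = 229/2474 = 0.092563
Exposure prevalence π = 830/3304 = 0.25121; overall risk P(Y=1) = 0.10684.
Under exogeneity, PAF = [P(Y=1) − p₀]/P(Y=1).
PAF = (0.10684 − 0.092563) / 0.10684 ≈ 0.1336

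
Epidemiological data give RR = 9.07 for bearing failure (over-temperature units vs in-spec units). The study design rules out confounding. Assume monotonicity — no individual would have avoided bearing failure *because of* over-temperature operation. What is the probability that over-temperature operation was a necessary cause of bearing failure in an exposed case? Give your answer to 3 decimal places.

PN ≈ 0.890

Under exogeneity and monotonicity, PN = (RR − 1) / RR = 1 − 1/RR.
PN = (9.07 − 1) / 9.07 = 8.07 / 9.07 ≈ 0.8897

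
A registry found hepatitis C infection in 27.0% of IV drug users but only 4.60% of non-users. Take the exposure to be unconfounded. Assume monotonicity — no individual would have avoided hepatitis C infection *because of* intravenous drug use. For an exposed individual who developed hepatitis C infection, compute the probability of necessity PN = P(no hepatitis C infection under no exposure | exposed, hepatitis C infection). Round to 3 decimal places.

p₁ = 0.27, p₀ = 0.046.
Under exogeneity and monotonicity, PN = (p₁ − p₀) / p₁.
PN = (0.27 − 0.046) / 0.27 = 0.224 / 0.27 ≈ 0.8296

PN ≈ 0.830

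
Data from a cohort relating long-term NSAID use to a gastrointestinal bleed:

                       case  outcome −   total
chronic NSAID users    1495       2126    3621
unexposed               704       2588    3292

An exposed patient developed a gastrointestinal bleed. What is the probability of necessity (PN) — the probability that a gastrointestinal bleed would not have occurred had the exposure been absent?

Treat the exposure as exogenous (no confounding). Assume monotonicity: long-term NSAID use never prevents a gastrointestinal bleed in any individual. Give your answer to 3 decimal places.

p₁ = P(outcome | exposed) = 1495/3621 = 0.41287
p₀ = P(outcome | unexposed) = 704/3292 = 0.21385
Under exogeneity and monotonicity, PN = (p₁ − p₀)/p₁.
PN = (0.41287 − 0.21385) / 0.41287 ≈ 0.4820

PN ≈ 0.482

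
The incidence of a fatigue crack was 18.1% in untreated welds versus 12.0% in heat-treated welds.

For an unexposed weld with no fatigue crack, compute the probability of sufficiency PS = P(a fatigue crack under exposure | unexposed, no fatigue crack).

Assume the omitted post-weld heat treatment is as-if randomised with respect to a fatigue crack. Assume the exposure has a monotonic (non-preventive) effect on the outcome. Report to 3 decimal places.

PS ≈ 0.069

p₁ = 0.181, p₀ = 0.12.
Under exogeneity and monotonicity, PS = (p₁ − p₀) / (1 − p₀).
PS = (0.181 − 0.12) / (1 − 0.12) = 0.061 / 0.88 ≈ 0.0693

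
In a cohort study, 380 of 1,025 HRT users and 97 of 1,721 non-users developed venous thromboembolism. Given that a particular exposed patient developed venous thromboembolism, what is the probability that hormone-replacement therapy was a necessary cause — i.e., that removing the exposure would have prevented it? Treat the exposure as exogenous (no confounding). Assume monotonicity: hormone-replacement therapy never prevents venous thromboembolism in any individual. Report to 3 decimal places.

p₁ = P(outcome | exposed) = 380/1025 = 0.37073
p₀ = P(outcome | unexposed) = 97/1721 = 0.056363
Under exogeneity and monotonicity, PN = (p₁ − p₀) / p₁.
PN = (0.37073 − 0.056363) / 0.37073 = 0.31437 / 0.37073 ≈ 0.8480

PN ≈ 0.848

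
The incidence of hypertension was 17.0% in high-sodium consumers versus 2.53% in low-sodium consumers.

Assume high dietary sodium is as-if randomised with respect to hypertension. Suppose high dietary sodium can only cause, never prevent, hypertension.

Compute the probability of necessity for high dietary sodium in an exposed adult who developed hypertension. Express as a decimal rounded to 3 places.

PN ≈ 0.851

p₁ = 0.17, p₀ = 0.0253.
Under exogeneity and monotonicity, PN = (p₁ − p₀) / p₁.
PN = (0.17 − 0.0253) / 0.17 = 0.1447 / 0.17 ≈ 0.8512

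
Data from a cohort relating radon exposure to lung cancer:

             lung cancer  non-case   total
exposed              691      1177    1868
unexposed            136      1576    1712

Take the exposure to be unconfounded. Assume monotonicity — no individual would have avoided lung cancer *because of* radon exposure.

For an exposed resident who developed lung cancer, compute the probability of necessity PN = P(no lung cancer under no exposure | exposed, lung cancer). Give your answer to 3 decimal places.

p₁ = P(outcome | exposed) = 691/1868 = 0.36991
p₀ = P(outcome | unexposed) = 136/1712 = 0.079439
Under exogeneity and monotonicity, PN = (p₁ − p₀)/p₁.
PN = (0.36991 − 0.079439) / 0.36991 ≈ 0.7852

PN ≈ 0.785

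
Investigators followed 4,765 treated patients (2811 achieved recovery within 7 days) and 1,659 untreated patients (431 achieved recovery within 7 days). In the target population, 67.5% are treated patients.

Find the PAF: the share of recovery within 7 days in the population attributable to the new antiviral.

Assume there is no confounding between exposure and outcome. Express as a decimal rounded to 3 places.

PAF ≈ 0.462

p₁ = P(outcome | exposed) = 2811/4765 = 0.58993
p₀ = P(outcome | unexposed) = 431/1659 = 0.2598
Overall risk P(Y=1) = π·p₁ + (1−π)·p₀ = 0.675×0.58993 + 0.325×0.2598 = 0.48263.
Under exogeneity, PAF = [P(Y=1) − p₀] / P(Y=1).
PAF = (0.48263 − 0.2598) / 0.48263 ≈ 0.4617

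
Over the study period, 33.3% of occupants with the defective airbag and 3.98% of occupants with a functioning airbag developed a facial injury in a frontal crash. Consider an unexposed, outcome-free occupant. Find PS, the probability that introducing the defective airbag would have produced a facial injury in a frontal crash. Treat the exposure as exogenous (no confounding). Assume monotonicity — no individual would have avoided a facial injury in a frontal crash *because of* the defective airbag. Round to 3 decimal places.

PS ≈ 0.305

p₁ = 0.333, p₀ = 0.0398.
Under exogeneity and monotonicity, PS = (p₁ − p₀) / (1 − p₀).
PS = (0.333 − 0.0398) / (1 − 0.0398) = 0.2932 / 0.9602 ≈ 0.3054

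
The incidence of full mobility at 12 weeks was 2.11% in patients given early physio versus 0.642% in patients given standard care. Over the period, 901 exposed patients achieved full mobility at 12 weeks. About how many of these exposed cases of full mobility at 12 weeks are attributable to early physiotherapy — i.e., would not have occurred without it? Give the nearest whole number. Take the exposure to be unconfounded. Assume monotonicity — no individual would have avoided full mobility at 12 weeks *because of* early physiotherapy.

p₁ = 0.0211, p₀ = 0.00642.
PN = (p₁ − p₀)/p₁ = (0.0211 − 0.00642) / 0.0211 ≈ 0.69573.
Attributable cases ≈ PN × (exposed cases) = 0.69573 × 901 ≈ 626.86.

about 627 cases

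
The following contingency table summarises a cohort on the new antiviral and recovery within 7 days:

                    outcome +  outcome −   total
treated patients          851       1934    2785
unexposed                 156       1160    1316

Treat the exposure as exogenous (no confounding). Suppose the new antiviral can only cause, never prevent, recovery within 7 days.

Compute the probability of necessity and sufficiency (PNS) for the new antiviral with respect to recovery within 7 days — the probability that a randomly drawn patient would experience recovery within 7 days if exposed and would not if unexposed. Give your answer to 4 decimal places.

p₁ = P(outcome | exposed) = 851/2785 = 0.30557
p₀ = P(outcome | unexposed) = 156/1316 = 0.11854
Under exogeneity and monotonicity, PNS = p₁ − p₀.
PNS = 0.30557 − 0.11854 = 0.18702

PNS ≈ 0.1870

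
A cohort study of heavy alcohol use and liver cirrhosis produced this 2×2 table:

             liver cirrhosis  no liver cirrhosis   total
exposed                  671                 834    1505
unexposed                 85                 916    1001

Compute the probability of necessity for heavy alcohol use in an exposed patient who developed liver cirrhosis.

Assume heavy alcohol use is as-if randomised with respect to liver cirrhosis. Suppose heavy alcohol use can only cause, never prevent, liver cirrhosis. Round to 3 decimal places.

PN ≈ 0.810

p₁ = P(outcome | exposed) = 671/1505 = 0.44585
p₀ = P(outcome | unexposed) = 85/1001 = 0.084915
Under exogeneity and monotonicity, PN = (p₁ − p₀)/p₁.
PN = (0.44585 − 0.084915) / 0.44585 ≈ 0.8095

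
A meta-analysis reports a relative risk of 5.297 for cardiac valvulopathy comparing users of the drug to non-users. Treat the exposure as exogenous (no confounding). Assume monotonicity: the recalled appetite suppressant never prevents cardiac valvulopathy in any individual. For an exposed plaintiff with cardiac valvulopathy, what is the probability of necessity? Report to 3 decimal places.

PN ≈ 0.811

Under exogeneity and monotonicity, PN = (RR − 1) / RR = 1 − 1/RR.
PN = (5.297 − 1) / 5.297 = 4.297 / 5.297 ≈ 0.8112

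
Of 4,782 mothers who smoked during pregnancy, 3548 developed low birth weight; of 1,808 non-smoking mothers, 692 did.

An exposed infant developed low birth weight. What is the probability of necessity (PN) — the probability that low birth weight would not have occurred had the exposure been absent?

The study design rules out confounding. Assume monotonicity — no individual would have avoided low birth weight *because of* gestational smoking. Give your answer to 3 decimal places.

PN ≈ 0.484

p₁ = P(outcome | exposed) = 3548/4782 = 0.74195
p₀ = P(outcome | unexposed) = 692/1808 = 0.38274
Under exogeneity and monotonicity, PN = (p₁ − p₀) / p₁.
PN = (0.74195 − 0.38274) / 0.74195 = 0.35921 / 0.74195 ≈ 0.4841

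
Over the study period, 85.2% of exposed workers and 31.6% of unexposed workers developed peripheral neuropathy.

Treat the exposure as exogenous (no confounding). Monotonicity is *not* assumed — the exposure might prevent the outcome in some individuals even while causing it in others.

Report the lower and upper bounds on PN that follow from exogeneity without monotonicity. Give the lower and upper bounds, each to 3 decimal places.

0.629 ≤ PN ≤ 0.803

p₁ = 0.852, p₀ = 0.316.
Under exogeneity alone the bounds on PN are max{0,(p₁−p₀)/p₁} ≤ PN ≤ min{1,(1−p₀)/p₁}.
  lower = (p₁ − p₀)/p₁ = 0.536 / 0.852 ≈ 0.6291
  upper = min{1, (1 − p₀)/p₁} = 0.684 / 0.852 ≈ 0.8028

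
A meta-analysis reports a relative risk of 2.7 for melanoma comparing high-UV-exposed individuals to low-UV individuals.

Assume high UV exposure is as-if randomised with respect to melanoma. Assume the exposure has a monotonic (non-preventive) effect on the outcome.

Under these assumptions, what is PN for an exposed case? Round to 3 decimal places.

Under exogeneity and monotonicity, PN = (RR − 1) / RR = 1 − 1/RR.
PN = (2.7 − 1) / 2.7 = 1.7 / 2.7 ≈ 0.6296

PN ≈ 0.630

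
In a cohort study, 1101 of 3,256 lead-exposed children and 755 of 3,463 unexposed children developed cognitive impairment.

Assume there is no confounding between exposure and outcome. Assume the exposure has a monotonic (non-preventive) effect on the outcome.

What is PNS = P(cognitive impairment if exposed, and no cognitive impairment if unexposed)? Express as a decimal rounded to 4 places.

p₁ = P(outcome | exposed) = 1101/3256 = 0.33814
p₀ = P(outcome | unexposed) = 755/3463 = 0.21802
Under exogeneity and monotonicity, PNS = p₁ − p₀.
PNS = 0.33814 − 0.21802 = 0.12013

PNS ≈ 0.1201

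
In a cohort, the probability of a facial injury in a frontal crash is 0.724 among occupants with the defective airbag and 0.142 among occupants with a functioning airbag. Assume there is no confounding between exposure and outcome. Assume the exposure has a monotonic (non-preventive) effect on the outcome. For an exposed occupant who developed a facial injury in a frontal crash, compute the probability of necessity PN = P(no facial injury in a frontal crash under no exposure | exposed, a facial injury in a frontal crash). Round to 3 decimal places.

PN ≈ 0.804

Let p₁ = 0.724, p₀ = 0.142.
Under exogeneity and monotonicity, PN = (p₁ − p₀) / p₁.
PN = (0.724 − 0.142) / 0.724 = 0.582 / 0.724 ≈ 0.8039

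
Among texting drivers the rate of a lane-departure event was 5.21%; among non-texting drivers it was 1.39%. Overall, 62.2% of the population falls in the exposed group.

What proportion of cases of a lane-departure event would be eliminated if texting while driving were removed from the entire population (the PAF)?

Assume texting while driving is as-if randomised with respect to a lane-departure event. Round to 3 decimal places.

p₁ = 0.0521, p₀ = 0.0139.
Overall risk P(Y=1) = π·p₁ + (1−π)·p₀ = 0.622×0.0521 + 0.378×0.0139 = 0.03766.
Under exogeneity, PAF = [P(Y=1) − p₀] / P(Y=1).
PAF = (0.03766 − 0.0139) / 0.03766 ≈ 0.6309

PAF ≈ 0.631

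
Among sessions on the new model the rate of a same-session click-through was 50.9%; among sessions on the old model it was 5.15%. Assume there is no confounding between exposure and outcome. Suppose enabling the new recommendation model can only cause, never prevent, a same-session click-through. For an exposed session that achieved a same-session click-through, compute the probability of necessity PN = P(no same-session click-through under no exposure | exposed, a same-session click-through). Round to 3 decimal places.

p₁ = 0.509, p₀ = 0.0515.
Under exogeneity and monotonicity, PN = (p₁ − p₀) / p₁.
PN = (0.509 − 0.0515) / 0.509 = 0.4575 / 0.509 ≈ 0.8988

PN ≈ 0.899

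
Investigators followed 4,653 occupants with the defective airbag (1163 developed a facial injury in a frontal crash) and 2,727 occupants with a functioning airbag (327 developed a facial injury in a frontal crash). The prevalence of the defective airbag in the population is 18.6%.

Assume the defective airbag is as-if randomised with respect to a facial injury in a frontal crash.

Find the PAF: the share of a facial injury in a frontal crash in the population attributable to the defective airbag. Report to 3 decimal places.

PAF ≈ 0.168

p₁ = P(outcome | exposed) = 1163/4653 = 0.24995
p₀ = P(outcome | unexposed) = 327/2727 = 0.11991
Overall risk P(Y=1) = π·p₁ + (1−π)·p₀ = 0.186×0.24995 + 0.814×0.11991 = 0.1441.
Under exogeneity, PAF = [P(Y=1) − p₀] / P(Y=1).
PAF = (0.1441 − 0.11991) / 0.1441 ≈ 0.1678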